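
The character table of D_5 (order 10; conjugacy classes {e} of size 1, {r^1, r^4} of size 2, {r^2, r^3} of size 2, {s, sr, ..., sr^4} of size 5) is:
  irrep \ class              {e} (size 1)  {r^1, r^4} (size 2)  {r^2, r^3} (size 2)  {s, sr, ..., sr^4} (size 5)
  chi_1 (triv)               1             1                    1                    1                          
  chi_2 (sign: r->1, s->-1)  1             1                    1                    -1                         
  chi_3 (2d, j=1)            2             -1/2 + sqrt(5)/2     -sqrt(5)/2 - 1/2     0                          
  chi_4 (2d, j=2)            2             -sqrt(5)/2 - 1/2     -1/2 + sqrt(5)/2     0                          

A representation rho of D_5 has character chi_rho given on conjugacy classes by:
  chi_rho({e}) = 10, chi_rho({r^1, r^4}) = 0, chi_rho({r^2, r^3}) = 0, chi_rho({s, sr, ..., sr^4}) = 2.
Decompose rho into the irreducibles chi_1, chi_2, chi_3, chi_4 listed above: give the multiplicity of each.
Multiplicities: chi_1: 2, chi_2: 0, chi_3: 2, chi_4: 2.

Justification: Use <chi_rho, chi> = (1/|G|) sum_C |C| * chi_rho(C) * conj(chi(C)) with |G| = 10 for each irreducible chi in the table:
  <chi_rho, chi_1> = (1/10)[1*(10)*conj(1) + 2*(0)*conj(1) + 2*(0)*conj(1) + 5*(2)*conj(1)]
      = (1/10)[(10) + (0) + (0) + (10)] = 20/10 = 2
  <chi_rho, chi_2> = (1/10)[1*(10)*conj(1) + 2*(0)*conj(1) + 2*(0)*conj(1) + 5*(2)*conj(-1)]
      = (1/10)[(10) + (0) + (0) + (-10)] = 0/10 = 0
  <chi_rho, chi_3> = (1/10)[1*(10)*conj(2) + 2*(0)*conj(-1/2 + sqrt(5)/2) + 2*(0)*conj(-sqrt(5)/2 - 1/2) + 5*(2)*conj(0)]
      = (1/10)[(20) + (0) + (0) + (0)] = 20/10 = 2
  <chi_rho, chi_4> = (1/10)[1*(10)*conj(2) + 2*(0)*conj(-sqrt(5)/2 - 1/2) + 2*(0)*conj(-1/2 + sqrt(5)/2) + 5*(2)*conj(0)]
      = (1/10)[(20) + (0) + (0) + (0)] = 20/10 = 2
Dimension check: dim(rho) = sum (mult * dim) = 2*1 + 0*1 + 2*2 + 2*2 = 10 = chi_rho(e) = 10.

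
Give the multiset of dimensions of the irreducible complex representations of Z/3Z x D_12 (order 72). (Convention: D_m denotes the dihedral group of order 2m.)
Dimensions: 1, 1, 1, 1, 1, 1, 1, 1, 1, 1, 1, 1, 2, 2, 2, 2, 2, 2, 2, 2, 2, 2, 2, 2, 2, 2, 2

There are 27 irreducibles (= number of conjugacy classes). Their dimensions d_i satisfy sum d_i^2 = |G| = 72: 1 + 1 + 1 + 1 + 1 + 1 + 1 + 1 + 1 + 1 + 1 + 1 + 4 + 4 + 4 + 4 + 4 + 4 + 4 + 4 + 4 + 4 + 4 + 4 + 4 + 4 + 4 = 72. (For the product with Z/3Z: each of the 3 1-dim characters of Z/3Z tensors with each irrep of D_12, giving 3 copies of each D_12-dimension.)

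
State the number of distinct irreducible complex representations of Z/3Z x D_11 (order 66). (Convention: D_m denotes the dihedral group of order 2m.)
21

Argument: The number of irreducible complex representations of a finite group equals its number of conjugacy classes. For a direct product, #classes(G x H) = #classes(G) * #classes(H). Z/3Z has 3 classes (abelian), D_11 has 7 classes, so 3 * 7 = 21, so Z/3Z x D_11 (order 66) has exactly 21 irreducible complex representations.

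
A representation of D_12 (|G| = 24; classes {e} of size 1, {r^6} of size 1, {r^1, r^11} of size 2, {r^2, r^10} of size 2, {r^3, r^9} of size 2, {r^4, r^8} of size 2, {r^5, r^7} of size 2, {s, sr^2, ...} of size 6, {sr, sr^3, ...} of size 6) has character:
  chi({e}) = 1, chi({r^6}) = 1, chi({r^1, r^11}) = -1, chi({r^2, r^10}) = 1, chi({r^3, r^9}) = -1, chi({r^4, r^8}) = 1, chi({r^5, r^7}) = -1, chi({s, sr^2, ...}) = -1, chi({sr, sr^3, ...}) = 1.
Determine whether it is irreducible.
Irreducible: <chi, chi> = 1.

Justification: <chi, chi> = (1/|G|) sum_C |C| * |chi(C)|^2 = (1/24)[1*|1|^2 + 1*|1|^2 + 2*|-1|^2 + 2*|1|^2 + 2*|-1|^2 + 2*|1|^2 + 2*|-1|^2 + 6*|-1|^2 + 6*|1|^2]
  = (1/24)[(1) + (1) + (2) + (2) + (2) + (2) + (2) + (6) + (6)] = 24/24 = 1.
A character is irreducible iff <chi, chi> = 1, so this representation is irreducible.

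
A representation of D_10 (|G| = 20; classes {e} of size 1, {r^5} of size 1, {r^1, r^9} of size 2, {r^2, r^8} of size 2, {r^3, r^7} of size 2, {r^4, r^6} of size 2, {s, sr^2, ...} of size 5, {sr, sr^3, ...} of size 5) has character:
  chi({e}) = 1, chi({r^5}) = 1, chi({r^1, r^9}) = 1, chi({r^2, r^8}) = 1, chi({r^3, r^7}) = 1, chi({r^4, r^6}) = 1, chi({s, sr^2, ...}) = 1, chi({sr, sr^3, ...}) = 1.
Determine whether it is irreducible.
Irreducible: <chi, chi> = 1.

Working: <chi, chi> = (1/|G|) sum_C |C| * |chi(C)|^2 = (1/20)[1*|1|^2 + 1*|1|^2 + 2*|1|^2 + 2*|1|^2 + 2*|1|^2 + 2*|1|^2 + 5*|1|^2 + 5*|1|^2]
  = (1/20)[(1) + (1) + (2) + (2) + (2) + (2) + (5) + (5)] = 20/20 = 1.
A character is irreducible iff <chi, chi> = 1, so this representation is irreducible.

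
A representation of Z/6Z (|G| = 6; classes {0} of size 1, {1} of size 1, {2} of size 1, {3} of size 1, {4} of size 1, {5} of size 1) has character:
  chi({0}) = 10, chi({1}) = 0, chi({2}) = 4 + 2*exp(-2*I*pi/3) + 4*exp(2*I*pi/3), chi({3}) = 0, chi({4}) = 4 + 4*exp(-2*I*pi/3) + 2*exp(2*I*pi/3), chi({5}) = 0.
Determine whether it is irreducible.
Not irreducible (reducible): <chi, chi> = 18 > 1.

Working: <chi, chi> = (1/|G|) sum_C |C| * |chi(C)|^2 = (1/6)[1*|10|^2 + 1*|0|^2 + 1*|4 + 2*exp(-2*I*pi/3) + 4*exp(2*I*pi/3)|^2 + 1*|0|^2 + 1*|4 + 4*exp(-2*I*pi/3) + 2*exp(2*I*pi/3)|^2 + 1*|0|^2]
  = (1/6)[(100) + (0) + (4) + (0) + (4) + (0)] = 108/6 = 18.
(Exp terms are combined using exp(i*s)*conj(exp(i*t)) = exp(i*(s-t)), and sums of them are collapsed using the identity that for every m > 1 the m distinct m-th roots of unity sum to 0, e.g. 1 + exp(2*I*pi/3) + exp(-2*I*pi/3) = 0.)
A character is irreducible iff <chi, chi> = 1, so this representation is reducible.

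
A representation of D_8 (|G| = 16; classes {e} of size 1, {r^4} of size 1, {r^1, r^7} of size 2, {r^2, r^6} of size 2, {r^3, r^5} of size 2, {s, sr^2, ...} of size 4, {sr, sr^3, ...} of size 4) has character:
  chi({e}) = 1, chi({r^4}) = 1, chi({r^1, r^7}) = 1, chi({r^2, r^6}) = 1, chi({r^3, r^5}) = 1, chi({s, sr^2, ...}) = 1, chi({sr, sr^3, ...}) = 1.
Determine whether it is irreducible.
Irreducible: <chi, chi> = 1.

Solution. <chi, chi> = (1/|G|) sum_C |C| * |chi(C)|^2 = (1/16)[1*|1|^2 + 1*|1|^2 + 2*|1|^2 + 2*|1|^2 + 2*|1|^2 + 4*|1|^2 + 4*|1|^2]
  = (1/16)[(1) + (1) + (2) + (2) + (2) + (4) + (4)] = 16/16 = 1.
A character is irreducible iff <chi, chi> = 1, so this representation is irreducible.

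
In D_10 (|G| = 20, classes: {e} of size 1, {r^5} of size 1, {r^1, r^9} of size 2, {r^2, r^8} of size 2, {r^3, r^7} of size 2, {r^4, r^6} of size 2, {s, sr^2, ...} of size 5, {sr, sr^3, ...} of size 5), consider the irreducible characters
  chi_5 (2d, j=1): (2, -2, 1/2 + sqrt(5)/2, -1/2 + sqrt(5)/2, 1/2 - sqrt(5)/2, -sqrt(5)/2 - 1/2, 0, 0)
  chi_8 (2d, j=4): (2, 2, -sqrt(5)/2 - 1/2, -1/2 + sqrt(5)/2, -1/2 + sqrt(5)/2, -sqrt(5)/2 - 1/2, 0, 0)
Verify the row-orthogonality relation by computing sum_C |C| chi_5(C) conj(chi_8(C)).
Sum = 0; so <chi_5, chi_8> = 0 (distinct irreducibles are orthogonal).

Why: Compute term by term over conjugacy classes (|C| * chi_5(C) * conj(chi_8(C))):
  1*(2)*conj(2) + 1*(-2)*conj(2) + 2*(1/2 + sqrt(5)/2)*conj(-sqrt(5)/2 - 1/2) + 2*(-1/2 + sqrt(5)/2)*conj(-1/2 + sqrt(5)/2) + 2*(1/2 - sqrt(5)/2)*conj(-1/2 + sqrt(5)/2) + 2*(-sqrt(5)/2 - 1/2)*conj(-sqrt(5)/2 - 1/2) + 5*(0)*conj(0) + 5*(0)*conj(0)
  = (4) + (-4) + (-3 - sqrt(5)) + (3 - sqrt(5)) + (-3 + sqrt(5)) + (sqrt(5) + 3) + (0) + (0)
  = 0.
Dividing by |G| = 20 gives 0/20 = 0, matching the row-orthogonality relation <chi_5, chi_8> = [chi_5 = chi_8].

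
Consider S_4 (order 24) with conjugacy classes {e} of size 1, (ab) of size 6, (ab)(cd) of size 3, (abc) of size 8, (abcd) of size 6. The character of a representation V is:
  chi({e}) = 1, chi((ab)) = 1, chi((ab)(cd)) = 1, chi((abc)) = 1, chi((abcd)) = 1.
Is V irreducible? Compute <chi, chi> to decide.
Irreducible: <chi, chi> = 1.

Solution. <chi, chi> = (1/|G|) sum_C |C| * |chi(C)|^2 = (1/24)[1*|1|^2 + 6*|1|^2 + 3*|1|^2 + 8*|1|^2 + 6*|1|^2]
  = (1/24)[(1) + (6) + (3) + (8) + (6)] = 24/24 = 1.
A character is irreducible iff <chi, chi> = 1, so this representation is irreducible.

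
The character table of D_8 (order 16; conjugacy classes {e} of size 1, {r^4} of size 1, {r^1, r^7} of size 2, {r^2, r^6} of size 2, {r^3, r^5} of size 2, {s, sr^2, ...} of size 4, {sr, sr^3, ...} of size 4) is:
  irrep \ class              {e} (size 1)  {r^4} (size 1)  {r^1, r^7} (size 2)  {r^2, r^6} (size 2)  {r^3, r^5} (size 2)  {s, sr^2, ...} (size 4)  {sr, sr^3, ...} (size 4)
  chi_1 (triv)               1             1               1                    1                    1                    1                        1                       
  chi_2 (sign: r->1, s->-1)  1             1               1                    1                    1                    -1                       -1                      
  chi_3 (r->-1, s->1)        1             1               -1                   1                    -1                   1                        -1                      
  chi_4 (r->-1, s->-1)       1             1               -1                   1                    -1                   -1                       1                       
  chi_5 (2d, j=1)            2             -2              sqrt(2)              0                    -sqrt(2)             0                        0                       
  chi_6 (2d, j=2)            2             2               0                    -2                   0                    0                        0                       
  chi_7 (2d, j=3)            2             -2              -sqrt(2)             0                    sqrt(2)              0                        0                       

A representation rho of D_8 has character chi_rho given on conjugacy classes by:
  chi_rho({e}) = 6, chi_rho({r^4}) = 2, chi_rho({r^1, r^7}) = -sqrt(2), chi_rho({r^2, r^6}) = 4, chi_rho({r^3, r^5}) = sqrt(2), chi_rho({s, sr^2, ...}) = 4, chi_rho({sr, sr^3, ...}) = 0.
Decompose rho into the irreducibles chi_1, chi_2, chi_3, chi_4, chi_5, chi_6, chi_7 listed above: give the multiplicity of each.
Multiplicities: chi_1: 2, chi_2: 0, chi_3: 2, chi_4: 0, chi_5: 0, chi_6: 0, chi_7: 1.

Proof sketch: Use <chi_rho, chi> = (1/|G|) sum_C |C| * chi_rho(C) * conj(chi(C)) with |G| = 16 for each irreducible chi in the table:
  <chi_rho, chi_1> = (1/16)[1*(6)*conj(1) + 1*(2)*conj(1) + 2*(-sqrt(2))*conj(1) + 2*(4)*conj(1) + 2*(sqrt(2))*conj(1) + 4*(4)*conj(1) + 4*(0)*conj(1)]
      = (1/16)[(6) + (2) + (-2*sqrt(2)) + (8) + (2*sqrt(2)) + (16) + (0)] = 32/16 = 2
  <chi_rho, chi_2> = (1/16)[1*(6)*conj(1) + 1*(2)*conj(1) + 2*(-sqrt(2))*conj(1) + 2*(4)*conj(1) + 2*(sqrt(2))*conj(1) + 4*(4)*conj(-1) + 4*(0)*conj(-1)]
      = (1/16)[(6) + (2) + (-2*sqrt(2)) + (8) + (2*sqrt(2)) + (-16) + (0)] = 0/16 = 0
  <chi_rho, chi_3> = (1/16)[1*(6)*conj(1) + 1*(2)*conj(1) + 2*(-sqrt(2))*conj(-1) + 2*(4)*conj(1) + 2*(sqrt(2))*conj(-1) + 4*(4)*conj(1) + 4*(0)*conj(-1)]
      = (1/16)[(6) + (2) + (2*sqrt(2)) + (8) + (-2*sqrt(2)) + (16) + (0)] = 32/16 = 2
  <chi_rho, chi_4> = (1/16)[1*(6)*conj(1) + 1*(2)*conj(1) + 2*(-sqrt(2))*conj(-1) + 2*(4)*conj(1) + 2*(sqrt(2))*conj(-1) + 4*(4)*conj(-1) + 4*(0)*conj(1)]
      = (1/16)[(6) + (2) + (2*sqrt(2)) + (8) + (-2*sqrt(2)) + (-16) + (0)] = 0/16 = 0
  <chi_rho, chi_5> = (1/16)[1*(6)*conj(2) + 1*(2)*conj(-2) + 2*(-sqrt(2))*conj(sqrt(2)) + 2*(4)*conj(0) + 2*(sqrt(2))*conj(-sqrt(2)) + 4*(4)*conj(0) + 4*(0)*conj(0)]
      = (1/16)[(12) + (-4) + (-4) + (0) + (-4) + (0) + (0)] = 0/16 = 0
  <chi_rho, chi_6> = (1/16)[1*(6)*conj(2) + 1*(2)*conj(2) + 2*(-sqrt(2))*conj(0) + 2*(4)*conj(-2) + 2*(sqrt(2))*conj(0) + 4*(4)*conj(0) + 4*(0)*conj(0)]
      = (1/16)[(12) + (4) + (0) + (-16) + (0) + (0) + (0)] = 0/16 = 0
  <chi_rho, chi_7> = (1/16)[1*(6)*conj(2) + 1*(2)*conj(-2) + 2*(-sqrt(2))*conj(-sqrt(2)) + 2*(4)*conj(0) + 2*(sqrt(2))*conj(sqrt(2)) + 4*(4)*conj(0) + 4*(0)*conj(0)]
      = (1/16)[(12) + (-4) + (4) + (0) + (4) + (0) + (0)] = 16/16 = 1
Dimension check: dim(rho) = sum (mult * dim) = 2*1 + 0*1 + 2*1 + 0*1 + 0*2 + 0*2 + 1*2 = 6 = chi_rho(e) = 6.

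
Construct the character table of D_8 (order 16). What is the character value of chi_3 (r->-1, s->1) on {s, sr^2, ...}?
Conjugacy classes: {e} of size 1, {r^4} of size 1, {r^1, r^7} of size 2, {r^2, r^6} of size 2, {r^3, r^5} of size 2, {s, sr^2, ...} of size 4, {sr, sr^3, ...} of size 4.
Character table:
  irrep \ class              {e} (size 1)  {r^4} (size 1)  {r^1, r^7} (size 2)  {r^2, r^6} (size 2)  {r^3, r^5} (size 2)  {s, sr^2, ...} (size 4)  {sr, sr^3, ...} (size 4)
  chi_1 (triv)               1             1               1                    1                    1                    1                        1                       
  chi_2 (sign: r->1, s->-1)  1             1               1                    1                    1                    -1                       -1                      
  chi_3 (r->-1, s->1)        1             1               -1                   1                    -1                   1                        -1                      
  chi_4 (r->-1, s->-1)       1             1               -1                   1                    -1                   -1                       1                       
  chi_5 (2d, j=1)            2             -2              sqrt(2)              0                    -sqrt(2)             0                        0                       
  chi_6 (2d, j=2)            2             2               0                    -2                   0                    0                        0                       
  chi_7 (2d, j=3)            2             -2              -sqrt(2)             0                    sqrt(2)              0                        0                       

Spot check: chi_3 (r->-1, s->1) on {s, sr^2, ...} = 1.

Explanation: D_8 has order 2*8 = 16 with 7 conjugacy classes, hence 7 irreducibles. Sum of squared dims 1 + 1 + 1 + 1 + 4 + 4 + 4 = 16 = |G|. Linear characters come from the abelianisation; the 2-dimensional irreps have character r^k -> 2*cos(2*pi*j*k/8), reflections -> 0.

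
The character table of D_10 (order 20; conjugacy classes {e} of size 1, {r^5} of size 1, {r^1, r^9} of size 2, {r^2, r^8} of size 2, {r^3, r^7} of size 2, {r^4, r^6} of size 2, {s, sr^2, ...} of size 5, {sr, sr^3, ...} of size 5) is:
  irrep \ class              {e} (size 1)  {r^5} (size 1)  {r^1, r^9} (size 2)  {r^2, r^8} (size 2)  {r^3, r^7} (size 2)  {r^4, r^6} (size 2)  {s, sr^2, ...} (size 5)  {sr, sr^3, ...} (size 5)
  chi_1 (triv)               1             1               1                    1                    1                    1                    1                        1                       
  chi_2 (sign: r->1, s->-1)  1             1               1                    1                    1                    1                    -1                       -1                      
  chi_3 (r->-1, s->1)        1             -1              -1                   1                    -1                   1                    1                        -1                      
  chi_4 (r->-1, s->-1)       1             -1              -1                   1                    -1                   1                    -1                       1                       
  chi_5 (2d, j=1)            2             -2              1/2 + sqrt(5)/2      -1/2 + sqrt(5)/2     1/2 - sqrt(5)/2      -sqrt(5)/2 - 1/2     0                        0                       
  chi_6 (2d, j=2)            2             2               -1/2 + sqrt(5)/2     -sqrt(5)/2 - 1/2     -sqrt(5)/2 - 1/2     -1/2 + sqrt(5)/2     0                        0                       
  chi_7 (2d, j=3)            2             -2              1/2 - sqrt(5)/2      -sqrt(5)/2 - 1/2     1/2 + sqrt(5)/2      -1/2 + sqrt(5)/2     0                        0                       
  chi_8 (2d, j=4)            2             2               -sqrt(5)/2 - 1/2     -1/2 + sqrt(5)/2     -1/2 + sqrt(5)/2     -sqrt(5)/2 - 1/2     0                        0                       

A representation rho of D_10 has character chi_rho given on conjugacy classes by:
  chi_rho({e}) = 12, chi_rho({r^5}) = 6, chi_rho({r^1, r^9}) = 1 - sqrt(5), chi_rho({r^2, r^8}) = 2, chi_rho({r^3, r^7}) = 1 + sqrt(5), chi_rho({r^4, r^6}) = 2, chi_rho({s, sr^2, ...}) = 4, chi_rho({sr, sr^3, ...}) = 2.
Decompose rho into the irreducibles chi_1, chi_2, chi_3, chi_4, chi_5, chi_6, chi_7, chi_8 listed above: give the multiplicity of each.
Multiplicities: chi_1: 3, chi_2: 0, chi_3: 1, chi_4: 0, chi_5: 0, chi_6: 1, chi_7: 1, chi_8: 2.

Reasoning: Use <chi_rho, chi> = (1/|G|) sum_C |C| * chi_rho(C) * conj(chi(C)) with |G| = 20 for each irreducible chi in the table:
  <chi_rho, chi_1> = (1/20)[1*(12)*conj(1) + 1*(6)*conj(1) + 2*(1 - sqrt(5))*conj(1) + 2*(2)*conj(1) + 2*(1 + sqrt(5))*conj(1) + 2*(2)*conj(1) + 5*(4)*conj(1) + 5*(2)*conj(1)]
      = (1/20)[(12) + (6) + (2 - 2*sqrt(5)) + (4) + (2 + 2*sqrt(5)) + (4) + (20) + (10)] = 60/20 = 3
  <chi_rho, chi_2> = (1/20)[1*(12)*conj(1) + 1*(6)*conj(1) + 2*(1 - sqrt(5))*conj(1) + 2*(2)*conj(1) + 2*(1 + sqrt(5))*conj(1) + 2*(2)*conj(1) + 5*(4)*conj(-1) + 5*(2)*conj(-1)]
      = (1/20)[(12) + (6) + (2 - 2*sqrt(5)) + (4) + (2 + 2*sqrt(5)) + (4) + (-20) + (-10)] = 0/20 = 0
  <chi_rho, chi_3> = (1/20)[1*(12)*conj(1) + 1*(6)*conj(-1) + 2*(1 - sqrt(5))*conj(-1) + 2*(2)*conj(1) + 2*(1 + sqrt(5))*conj(-1) + 2*(2)*conj(1) + 5*(4)*conj(1) + 5*(2)*conj(-1)]
      = (1/20)[(12) + (-6) + (-2 + 2*sqrt(5)) + (4) + (-2*sqrt(5) - 2) + (4) + (20) + (-10)] = 20/20 = 1
  <chi_rho, chi_4> = (1/20)[1*(12)*conj(1) + 1*(6)*conj(-1) + 2*(1 - sqrt(5))*conj(-1) + 2*(2)*conj(1) + 2*(1 + sqrt(5))*conj(-1) + 2*(2)*conj(1) + 5*(4)*conj(-1) + 5*(2)*conj(1)]
      = (1/20)[(12) + (-6) + (-2 + 2*sqrt(5)) + (4) + (-2*sqrt(5) - 2) + (4) + (-20) + (10)] = 0/20 = 0
  <chi_rho, chi_5> = (1/20)[1*(12)*conj(2) + 1*(6)*conj(-2) + 2*(1 - sqrt(5))*conj(1/2 + sqrt(5)/2) + 2*(2)*conj(-1/2 + sqrt(5)/2) + 2*(1 + sqrt(5))*conj(1/2 - sqrt(5)/2) + 2*(2)*conj(-sqrt(5)/2 - 1/2) + 5*(4)*conj(0) + 5*(2)*conj(0)]
      = (1/20)[(24) + (-12) + (-4) + (-2 + 2*sqrt(5)) + (-4) + (-2*sqrt(5) - 2) + (0) + (0)] = 0/20 = 0
  <chi_rho, chi_6> = (1/20)[1*(12)*conj(2) + 1*(6)*conj(2) + 2*(1 - sqrt(5))*conj(-1/2 + sqrt(5)/2) + 2*(2)*conj(-sqrt(5)/2 - 1/2) + 2*(1 + sqrt(5))*conj(-sqrt(5)/2 - 1/2) + 2*(2)*conj(-1/2 + sqrt(5)/2) + 5*(4)*conj(0) + 5*(2)*conj(0)]
      = (1/20)[(24) + (12) + (-6 + 2*sqrt(5)) + (-2*sqrt(5) - 2) + (-6 - 2*sqrt(5)) + (-2 + 2*sqrt(5)) + (0) + (0)] = 20/20 = 1
  <chi_rho, chi_7> = (1/20)[1*(12)*conj(2) + 1*(6)*conj(-2) + 2*(1 - sqrt(5))*conj(1/2 - sqrt(5)/2) + 2*(2)*conj(-sqrt(5)/2 - 1/2) + 2*(1 + sqrt(5))*conj(1/2 + sqrt(5)/2) + 2*(2)*conj(-1/2 + sqrt(5)/2) + 5*(4)*conj(0) + 5*(2)*conj(0)]
      = (1/20)[(24) + (-12) + (6 - 2*sqrt(5)) + (-2*sqrt(5) - 2) + (2*sqrt(5) + 6) + (-2 + 2*sqrt(5)) + (0) + (0)] = 20/20 = 1
  <chi_rho, chi_8> = (1/20)[1*(12)*conj(2) + 1*(6)*conj(2) + 2*(1 - sqrt(5))*conj(-sqrt(5)/2 - 1/2) + 2*(2)*conj(-1/2 + sqrt(5)/2) + 2*(1 + sqrt(5))*conj(-1/2 + sqrt(5)/2) + 2*(2)*conj(-sqrt(5)/2 - 1/2) + 5*(4)*conj(0) + 5*(2)*conj(0)]
      = (1/20)[(24) + (12) + (4) + (-2 + 2*sqrt(5)) + (4) + (-2*sqrt(5) - 2) + (0) + (0)] = 40/20 = 2
Dimension check: dim(rho) = sum (mult * dim) = 3*1 + 0*1 + 1*1 + 0*1 + 0*2 + 1*2 + 1*2 + 2*2 = 12 = chi_rho(e) = 12.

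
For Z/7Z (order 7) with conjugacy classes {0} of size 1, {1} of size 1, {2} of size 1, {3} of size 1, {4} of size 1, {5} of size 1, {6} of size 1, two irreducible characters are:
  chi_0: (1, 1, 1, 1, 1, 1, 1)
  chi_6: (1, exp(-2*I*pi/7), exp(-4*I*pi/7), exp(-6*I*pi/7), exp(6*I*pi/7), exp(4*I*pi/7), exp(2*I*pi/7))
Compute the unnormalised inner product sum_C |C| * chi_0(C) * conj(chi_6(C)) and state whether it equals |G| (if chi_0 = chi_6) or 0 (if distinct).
Sum = 0; so <chi_0, chi_6> = 0 (distinct irreducibles are orthogonal).

Argument: Compute term by term over conjugacy classes (|C| * chi_0(C) * conj(chi_6(C))):
  1*(1)*conj(1) + 1*(1)*conj(exp(-2*I*pi/7)) + 1*(1)*conj(exp(-4*I*pi/7)) + 1*(1)*conj(exp(-6*I*pi/7)) + 1*(1)*conj(exp(6*I*pi/7)) + 1*(1)*conj(exp(4*I*pi/7)) + 1*(1)*conj(exp(2*I*pi/7))
  = (1) + (exp(2*I*pi/7)) + (exp(4*I*pi/7)) + (exp(6*I*pi/7)) + (exp(-6*I*pi/7)) + (exp(-4*I*pi/7)) + (exp(-2*I*pi/7))
  = 0.
(Exp terms are combined using exp(i*s)*conj(exp(i*t)) = exp(i*(s-t)), and sums of them are collapsed using the identity that for every m > 1 the m distinct m-th roots of unity sum to 0, e.g. 1 + exp(2*I*pi/3) + exp(-2*I*pi/3) = 0.)
Dividing by |G| = 7 gives 0/7 = 0, matching the row-orthogonality relation <chi_0, chi_6> = [chi_0 = chi_6].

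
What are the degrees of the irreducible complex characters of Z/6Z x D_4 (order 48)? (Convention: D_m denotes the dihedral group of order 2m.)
Dimensions: 1, 1, 1, 1, 1, 1, 1, 1, 1, 1, 1, 1, 1, 1, 1, 1, 1, 1, 1, 1, 1, 1, 1, 1, 2, 2, 2, 2, 2, 2

Why: There are 30 irreducibles (= number of conjugacy classes). Their dimensions d_i satisfy sum d_i^2 = |G| = 48: 1 + 1 + 1 + 1 + 1 + 1 + 1 + 1 + 1 + 1 + 1 + 1 + 1 + 1 + 1 + 1 + 1 + 1 + 1 + 1 + 1 + 1 + 1 + 1 + 4 + 4 + 4 + 4 + 4 + 4 = 48. (For the product with Z/6Z: each of the 6 1-dim characters of Z/6Z tensors with each irrep of D_4, giving 6 copies of each D_4-dimension.)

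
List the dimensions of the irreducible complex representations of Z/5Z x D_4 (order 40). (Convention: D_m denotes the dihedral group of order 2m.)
Dimensions: 1, 1, 1, 1, 1, 1, 1, 1, 1, 1, 1, 1, 1, 1, 1, 1, 1, 1, 1, 1, 2, 2, 2, 2, 2

Why: There are 25 irreducibles (= number of conjugacy classes). Their dimensions d_i satisfy sum d_i^2 = |G| = 40: 1 + 1 + 1 + 1 + 1 + 1 + 1 + 1 + 1 + 1 + 1 + 1 + 1 + 1 + 1 + 1 + 1 + 1 + 1 + 1 + 4 + 4 + 4 + 4 + 4 = 40. (For the product with Z/5Z: each of the 5 1-dim characters of Z/5Z tensors with each irrep of D_4, giving 5 copies of each D_4-dimension.)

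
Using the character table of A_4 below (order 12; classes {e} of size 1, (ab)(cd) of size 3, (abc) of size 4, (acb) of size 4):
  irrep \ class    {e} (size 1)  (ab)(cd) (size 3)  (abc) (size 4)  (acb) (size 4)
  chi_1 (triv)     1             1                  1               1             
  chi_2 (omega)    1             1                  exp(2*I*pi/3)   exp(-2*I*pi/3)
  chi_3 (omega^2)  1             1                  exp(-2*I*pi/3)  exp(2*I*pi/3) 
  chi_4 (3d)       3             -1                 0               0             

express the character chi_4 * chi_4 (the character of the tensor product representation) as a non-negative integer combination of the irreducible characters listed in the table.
chi_4 tensor chi_4 = chi_1 + chi_2 + chi_3 + 2*chi_4 (all other irreducibles have multiplicity 0).

Reasoning: The character of a tensor product is the pointwise product (chi_4 * chi_4)(C) = chi_4(C) * chi_4(C):
  {e}: (3)*(3), (ab)(cd): (-1)*(-1), (abc): (0)*(0), (acb): (0)*(0)
so (chi_4 * chi_4) takes values
  {e} -> 9, (ab)(cd) -> 1, (abc) -> 0, (acb) -> 0.
Now take the inner product of this character with each irreducible chi from the table, <chi_4*chi_4, chi> = (1/12) sum_C |C| (chi_4*chi_4)(C) conj(chi(C)):
  <chi_4*chi_4, chi_1> = (1/12)[1*(9)*conj(1) + 3*(1)*conj(1) + 4*(0)*conj(1) + 4*(0)*conj(1)]
      = (1/12)[(9) + (3) + (0) + (0)] = 12/12 = 1
  <chi_4*chi_4, chi_2> = (1/12)[1*(9)*conj(1) + 3*(1)*conj(1) + 4*(0)*conj(exp(2*I*pi/3)) + 4*(0)*conj(exp(-2*I*pi/3))]
      = (1/12)[(9) + (3) + (0) + (0)] = 12/12 = 1
  <chi_4*chi_4, chi_3> = (1/12)[1*(9)*conj(1) + 3*(1)*conj(1) + 4*(0)*conj(exp(-2*I*pi/3)) + 4*(0)*conj(exp(2*I*pi/3))]
      = (1/12)[(9) + (3) + (0) + (0)] = 12/12 = 1
  <chi_4*chi_4, chi_4> = (1/12)[1*(9)*conj(3) + 3*(1)*conj(-1) + 4*(0)*conj(0) + 4*(0)*conj(0)]
      = (1/12)[(27) + (-3) + (0) + (0)] = 24/12 = 2
(Exp terms are combined using exp(i*s)*conj(exp(i*t)) = exp(i*(s-t)), and sums of them are collapsed using the identity that for every m > 1 the m distinct m-th roots of unity sum to 0, e.g. 1 + exp(2*I*pi/3) + exp(-2*I*pi/3) = 0.)
Hence the multiplicities are chi_1: 1, chi_2: 1, chi_3: 1, chi_4: 2. Dimension check: dim(chi_4)*dim(chi_4) = 3*3 = 9 and sum (mult * dim) = 1*1 + 1*1 + 1*1 + 2*3 = 9.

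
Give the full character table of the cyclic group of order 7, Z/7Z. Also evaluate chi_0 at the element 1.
Character table of Z/7Z (irreps indexed chi_0,...,chi_6 with chi_k(m) = zeta_7^(k*m), zeta_7 = exp(2*pi*i/7)):
  irrep \ class  {0} (size 1)  {1} (size 1)    {2} (size 1)    {3} (size 1)    {4} (size 1)    {5} (size 1)    {6} (size 1)  
  chi_0          1             1               1               1               1               1               1             
  chi_1          1             exp(2*I*pi/7)   exp(4*I*pi/7)   exp(6*I*pi/7)   exp(-6*I*pi/7)  exp(-4*I*pi/7)  exp(-2*I*pi/7)
  chi_2          1             exp(4*I*pi/7)   exp(-6*I*pi/7)  exp(-2*I*pi/7)  exp(2*I*pi/7)   exp(6*I*pi/7)   exp(-4*I*pi/7)
  chi_3          1             exp(6*I*pi/7)   exp(-2*I*pi/7)  exp(4*I*pi/7)   exp(-4*I*pi/7)  exp(2*I*pi/7)   exp(-6*I*pi/7)
  chi_4          1             exp(-6*I*pi/7)  exp(2*I*pi/7)   exp(-4*I*pi/7)  exp(4*I*pi/7)   exp(-2*I*pi/7)  exp(6*I*pi/7) 
  chi_5          1             exp(-4*I*pi/7)  exp(6*I*pi/7)   exp(2*I*pi/7)   exp(-2*I*pi/7)  exp(-6*I*pi/7)  exp(4*I*pi/7) 
  chi_6          1             exp(-2*I*pi/7)  exp(-4*I*pi/7)  exp(-6*I*pi/7)  exp(6*I*pi/7)   exp(4*I*pi/7)   exp(2*I*pi/7) 

Spot check: chi_0(1) = zeta_7^(0*1) = zeta_7^0 = 1.

Explanation: Z/7Z is abelian, so all 7 irreducible complex representations are 1-dimensional. They are given by chi_k(m) = zeta_7^(k*m) for k = 0,...,6. Row orthogonality: sum_m chi_k(m) conj(chi_l(m)) = 7 * [k = l].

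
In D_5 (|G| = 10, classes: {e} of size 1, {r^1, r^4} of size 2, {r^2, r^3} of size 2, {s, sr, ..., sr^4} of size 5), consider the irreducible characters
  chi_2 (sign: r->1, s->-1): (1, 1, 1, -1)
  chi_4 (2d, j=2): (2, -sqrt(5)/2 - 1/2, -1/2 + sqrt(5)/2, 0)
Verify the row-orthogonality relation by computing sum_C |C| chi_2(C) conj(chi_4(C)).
Sum = 0; so <chi_2, chi_4> = 0 (distinct irreducibles are orthogonal).

Details: Compute term by term over conjugacy classes (|C| * chi_2(C) * conj(chi_4(C))):
  1*(1)*conj(2) + 2*(1)*conj(-sqrt(5)/2 - 1/2) + 2*(1)*conj(-1/2 + sqrt(5)/2) + 5*(-1)*conj(0)
  = (2) + (-sqrt(5) - 1) + (-1 + sqrt(5)) + (0)
  = 0.
Dividing by |G| = 10 gives 0/10 = 0, matching the row-orthogonality relation <chi_2, chi_4> = [chi_2 = chi_4].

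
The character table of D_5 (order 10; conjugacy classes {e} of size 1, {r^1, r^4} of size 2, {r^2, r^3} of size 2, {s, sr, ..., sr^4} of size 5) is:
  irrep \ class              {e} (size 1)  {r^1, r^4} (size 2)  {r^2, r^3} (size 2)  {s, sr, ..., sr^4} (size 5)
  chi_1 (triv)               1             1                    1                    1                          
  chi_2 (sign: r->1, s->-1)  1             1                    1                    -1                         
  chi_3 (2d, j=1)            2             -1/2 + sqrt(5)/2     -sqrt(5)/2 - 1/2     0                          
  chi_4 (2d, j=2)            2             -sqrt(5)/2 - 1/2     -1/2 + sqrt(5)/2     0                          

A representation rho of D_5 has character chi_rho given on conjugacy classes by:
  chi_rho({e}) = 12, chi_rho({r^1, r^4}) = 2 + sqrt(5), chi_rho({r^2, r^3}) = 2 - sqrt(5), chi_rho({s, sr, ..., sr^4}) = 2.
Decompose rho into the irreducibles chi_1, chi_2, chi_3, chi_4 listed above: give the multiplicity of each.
Multiplicities: chi_1: 3, chi_2: 1, chi_3: 3, chi_4: 1.

Explanation: Use <chi_rho, chi> = (1/|G|) sum_C |C| * chi_rho(C) * conj(chi(C)) with |G| = 10 for each irreducible chi in the table:
  <chi_rho, chi_1> = (1/10)[1*(12)*conj(1) + 2*(2 + sqrt(5))*conj(1) + 2*(2 - sqrt(5))*conj(1) + 5*(2)*conj(1)]
      = (1/10)[(12) + (4 + 2*sqrt(5)) + (4 - 2*sqrt(5)) + (10)] = 30/10 = 3
  <chi_rho, chi_2> = (1/10)[1*(12)*conj(1) + 2*(2 + sqrt(5))*conj(1) + 2*(2 - sqrt(5))*conj(1) + 5*(2)*conj(-1)]
      = (1/10)[(12) + (4 + 2*sqrt(5)) + (4 - 2*sqrt(5)) + (-10)] = 10/10 = 1
  <chi_rho, chi_3> = (1/10)[1*(12)*conj(2) + 2*(2 + sqrt(5))*conj(-1/2 + sqrt(5)/2) + 2*(2 - sqrt(5))*conj(-sqrt(5)/2 - 1/2) + 5*(2)*conj(0)]
      = (1/10)[(24) + (sqrt(5) + 3) + (3 - sqrt(5)) + (0)] = 30/10 = 3
  <chi_rho, chi_4> = (1/10)[1*(12)*conj(2) + 2*(2 + sqrt(5))*conj(-sqrt(5)/2 - 1/2) + 2*(2 - sqrt(5))*conj(-1/2 + sqrt(5)/2) + 5*(2)*conj(0)]
      = (1/10)[(24) + (-7 - 3*sqrt(5)) + (-7 + 3*sqrt(5)) + (0)] = 10/10 = 1
Dimension check: dim(rho) = sum (mult * dim) = 3*1 + 1*1 + 3*2 + 1*2 = 12 = chi_rho(e) = 12.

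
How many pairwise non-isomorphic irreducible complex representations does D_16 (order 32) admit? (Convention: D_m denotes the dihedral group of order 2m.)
11

Details: The number of irreducible complex representations of a finite group equals its number of conjugacy classes. D_16 has 11 conjugacy classes (n/2 + 3 for n even), so D_16 (order 32) has exactly 11 irreducible complex representations.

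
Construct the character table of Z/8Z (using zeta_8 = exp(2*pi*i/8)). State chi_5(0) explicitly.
Character table of Z/8Z (irreps indexed chi_0,...,chi_7 with chi_k(m) = zeta_8^(k*m), zeta_8 = exp(2*pi*i/8)):
  irrep \ class  {0} (size 1)  {1} (size 1)    {2} (size 1)  {3} (size 1)    {4} (size 1)  {5} (size 1)    {6} (size 1)  {7} (size 1)  
  chi_0          1             1               1             1               1             1               1             1             
  chi_1          1             exp(I*pi/4)     I             exp(3*I*pi/4)   -1            exp(-3*I*pi/4)  -I            exp(-I*pi/4)  
  chi_2          1             I               -1            -I              1             I               -1            -I            
  chi_3          1             exp(3*I*pi/4)   -I            exp(I*pi/4)     -1            exp(-I*pi/4)    I             exp(-3*I*pi/4)
  chi_4          1             -1              1             -1              1             -1              1             -1            
  chi_5          1             exp(-3*I*pi/4)  I             exp(-I*pi/4)    -1            exp(I*pi/4)     -I            exp(3*I*pi/4) 
  chi_6          1             -I              -1            I               1             -I              -1            I             
  chi_7          1             exp(-I*pi/4)    -I            exp(-3*I*pi/4)  -1            exp(3*I*pi/4)   I             exp(I*pi/4)   

Spot check: chi_5(0) = zeta_8^(5*0) = zeta_8^0 = 1.

Working: Z/8Z is abelian, so all 8 irreducible complex representations are 1-dimensional. They are given by chi_k(m) = zeta_8^(k*m) for k = 0,...,7. Row orthogonality: sum_m chi_k(m) conj(chi_l(m)) = 8 * [k = l].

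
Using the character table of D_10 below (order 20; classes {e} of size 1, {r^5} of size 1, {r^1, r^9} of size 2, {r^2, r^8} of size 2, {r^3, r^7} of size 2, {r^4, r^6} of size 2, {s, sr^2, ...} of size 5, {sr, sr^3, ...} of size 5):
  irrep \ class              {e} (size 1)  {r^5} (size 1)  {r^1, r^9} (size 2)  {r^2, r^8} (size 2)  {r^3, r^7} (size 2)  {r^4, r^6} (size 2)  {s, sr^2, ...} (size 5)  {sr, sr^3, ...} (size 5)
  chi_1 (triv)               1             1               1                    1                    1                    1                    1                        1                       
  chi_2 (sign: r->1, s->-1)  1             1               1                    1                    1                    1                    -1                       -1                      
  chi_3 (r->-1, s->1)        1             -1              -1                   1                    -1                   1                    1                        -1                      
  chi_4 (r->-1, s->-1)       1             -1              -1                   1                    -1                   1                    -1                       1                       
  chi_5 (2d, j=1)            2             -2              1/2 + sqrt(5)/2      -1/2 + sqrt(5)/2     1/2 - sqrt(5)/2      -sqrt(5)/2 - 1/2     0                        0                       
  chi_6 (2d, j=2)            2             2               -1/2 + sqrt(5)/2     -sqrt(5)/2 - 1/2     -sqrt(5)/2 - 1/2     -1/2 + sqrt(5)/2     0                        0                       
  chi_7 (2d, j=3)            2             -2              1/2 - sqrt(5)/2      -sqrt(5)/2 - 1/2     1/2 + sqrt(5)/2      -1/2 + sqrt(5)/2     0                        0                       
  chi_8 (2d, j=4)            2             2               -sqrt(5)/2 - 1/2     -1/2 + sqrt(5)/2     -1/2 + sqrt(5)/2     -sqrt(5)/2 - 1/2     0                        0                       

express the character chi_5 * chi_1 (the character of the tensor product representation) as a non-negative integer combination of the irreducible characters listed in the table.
chi_5 tensor chi_1 = chi_5 (all other irreducibles have multiplicity 0).

Proof sketch: The character of a tensor product is the pointwise product (chi_5 * chi_1)(C) = chi_5(C) * chi_1(C):
  {e}: (2)*(1), {r^5}: (-2)*(1), {r^1, r^9}: (1/2 + sqrt(5)/2)*(1), {r^2, r^8}: (-1/2 + sqrt(5)/2)*(1), {r^3, r^7}: (1/2 - sqrt(5)/2)*(1), {r^4, r^6}: (-sqrt(5)/2 - 1/2)*(1), {s, sr^2, ...}: (0)*(1), {sr, sr^3, ...}: (0)*(1)
so (chi_5 * chi_1) takes values
  {e} -> 2, {r^5} -> -2, {r^1, r^9} -> 1/2 + sqrt(5)/2, {r^2, r^8} -> -1/2 + sqrt(5)/2, {r^3, r^7} -> 1/2 - sqrt(5)/2, {r^4, r^6} -> -sqrt(5)/2 - 1/2, {s, sr^2, ...} -> 0, {sr, sr^3, ...} -> 0.
Now take the inner product of this character with each irreducible chi from the table, <chi_5*chi_1, chi> = (1/20) sum_C |C| (chi_5*chi_1)(C) conj(chi(C)):
  <chi_5*chi_1, chi_1> = (1/20)[1*(2)*conj(1) + 1*(-2)*conj(1) + 2*(1/2 + sqrt(5)/2)*conj(1) + 2*(-1/2 + sqrt(5)/2)*conj(1) + 2*(1/2 - sqrt(5)/2)*conj(1) + 2*(-sqrt(5)/2 - 1/2)*conj(1) + 5*(0)*conj(1) + 5*(0)*conj(1)]
      = (1/20)[(2) + (-2) + (1 + sqrt(5)) + (-1 + sqrt(5)) + (1 - sqrt(5)) + (-sqrt(5) - 1) + (0) + (0)] = 0/20 = 0
  <chi_5*chi_1, chi_2> = (1/20)[1*(2)*conj(1) + 1*(-2)*conj(1) + 2*(1/2 + sqrt(5)/2)*conj(1) + 2*(-1/2 + sqrt(5)/2)*conj(1) + 2*(1/2 - sqrt(5)/2)*conj(1) + 2*(-sqrt(5)/2 - 1/2)*conj(1) + 5*(0)*conj(-1) + 5*(0)*conj(-1)]
      = (1/20)[(2) + (-2) + (1 + sqrt(5)) + (-1 + sqrt(5)) + (1 - sqrt(5)) + (-sqrt(5) - 1) + (0) + (0)] = 0/20 = 0
  <chi_5*chi_1, chi_3> = (1/20)[1*(2)*conj(1) + 1*(-2)*conj(-1) + 2*(1/2 + sqrt(5)/2)*conj(-1) + 2*(-1/2 + sqrt(5)/2)*conj(1) + 2*(1/2 - sqrt(5)/2)*conj(-1) + 2*(-sqrt(5)/2 - 1/2)*conj(1) + 5*(0)*conj(1) + 5*(0)*conj(-1)]
      = (1/20)[(2) + (2) + (-sqrt(5) - 1) + (-1 + sqrt(5)) + (-1 + sqrt(5)) + (-sqrt(5) - 1) + (0) + (0)] = 0/20 = 0
  <chi_5*chi_1, chi_4> = (1/20)[1*(2)*conj(1) + 1*(-2)*conj(-1) + 2*(1/2 + sqrt(5)/2)*conj(-1) + 2*(-1/2 + sqrt(5)/2)*conj(1) + 2*(1/2 - sqrt(5)/2)*conj(-1) + 2*(-sqrt(5)/2 - 1/2)*conj(1) + 5*(0)*conj(-1) + 5*(0)*conj(1)]
      = (1/20)[(2) + (2) + (-sqrt(5) - 1) + (-1 + sqrt(5)) + (-1 + sqrt(5)) + (-sqrt(5) - 1) + (0) + (0)] = 0/20 = 0
  <chi_5*chi_1, chi_5> = (1/20)[1*(2)*conj(2) + 1*(-2)*conj(-2) + 2*(1/2 + sqrt(5)/2)*conj(1/2 + sqrt(5)/2) + 2*(-1/2 + sqrt(5)/2)*conj(-1/2 + sqrt(5)/2) + 2*(1/2 - sqrt(5)/2)*conj(1/2 - sqrt(5)/2) + 2*(-sqrt(5)/2 - 1/2)*conj(-sqrt(5)/2 - 1/2) + 5*(0)*conj(0) + 5*(0)*conj(0)]
      = (1/20)[(4) + (4) + (sqrt(5) + 3) + (3 - sqrt(5)) + (3 - sqrt(5)) + (sqrt(5) + 3) + (0) + (0)] = 20/20 = 1
  <chi_5*chi_1, chi_6> = (1/20)[1*(2)*conj(2) + 1*(-2)*conj(2) + 2*(1/2 + sqrt(5)/2)*conj(-1/2 + sqrt(5)/2) + 2*(-1/2 + sqrt(5)/2)*conj(-sqrt(5)/2 - 1/2) + 2*(1/2 - sqrt(5)/2)*conj(-sqrt(5)/2 - 1/2) + 2*(-sqrt(5)/2 - 1/2)*conj(-1/2 + sqrt(5)/2) + 5*(0)*conj(0) + 5*(0)*conj(0)]
      = (1/20)[(4) + (-4) + (2) + (-2) + (2) + (-2) + (0) + (0)] = 0/20 = 0
  <chi_5*chi_1, chi_7> = (1/20)[1*(2)*conj(2) + 1*(-2)*conj(-2) + 2*(1/2 + sqrt(5)/2)*conj(1/2 - sqrt(5)/2) + 2*(-1/2 + sqrt(5)/2)*conj(-sqrt(5)/2 - 1/2) + 2*(1/2 - sqrt(5)/2)*conj(1/2 + sqrt(5)/2) + 2*(-sqrt(5)/2 - 1/2)*conj(-1/2 + sqrt(5)/2) + 5*(0)*conj(0) + 5*(0)*conj(0)]
      = (1/20)[(4) + (4) + (-2) + (-2) + (-2) + (-2) + (0) + (0)] = 0/20 = 0
  <chi_5*chi_1, chi_8> = (1/20)[1*(2)*conj(2) + 1*(-2)*conj(2) + 2*(1/2 + sqrt(5)/2)*conj(-sqrt(5)/2 - 1/2) + 2*(-1/2 + sqrt(5)/2)*conj(-1/2 + sqrt(5)/2) + 2*(1/2 - sqrt(5)/2)*conj(-1/2 + sqrt(5)/2) + 2*(-sqrt(5)/2 - 1/2)*conj(-sqrt(5)/2 - 1/2) + 5*(0)*conj(0) + 5*(0)*conj(0)]
      = (1/20)[(4) + (-4) + (-3 - sqrt(5)) + (3 - sqrt(5)) + (-3 + sqrt(5)) + (sqrt(5) + 3) + (0) + (0)] = 0/20 = 0
Hence the multiplicities are chi_5: 1. Dimension check: dim(chi_5)*dim(chi_1) = 2*1 = 2 and sum (mult * dim) = 1*2 = 2.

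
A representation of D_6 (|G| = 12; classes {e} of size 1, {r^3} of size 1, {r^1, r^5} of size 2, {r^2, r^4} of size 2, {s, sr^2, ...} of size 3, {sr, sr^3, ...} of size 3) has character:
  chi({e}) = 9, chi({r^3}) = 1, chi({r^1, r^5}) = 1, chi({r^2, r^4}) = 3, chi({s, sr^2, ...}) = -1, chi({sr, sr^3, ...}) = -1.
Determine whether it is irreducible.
Not irreducible (reducible): <chi, chi> = 9 > 1.

Proof sketch: <chi, chi> = (1/|G|) sum_C |C| * |chi(C)|^2 = (1/12)[1*|9|^2 + 1*|1|^2 + 2*|1|^2 + 2*|3|^2 + 3*|-1|^2 + 3*|-1|^2]
  = (1/12)[(81) + (1) + (2) + (18) + (3) + (3)] = 108/12 = 9.
A character is irreducible iff <chi, chi> = 1, so this representation is reducible.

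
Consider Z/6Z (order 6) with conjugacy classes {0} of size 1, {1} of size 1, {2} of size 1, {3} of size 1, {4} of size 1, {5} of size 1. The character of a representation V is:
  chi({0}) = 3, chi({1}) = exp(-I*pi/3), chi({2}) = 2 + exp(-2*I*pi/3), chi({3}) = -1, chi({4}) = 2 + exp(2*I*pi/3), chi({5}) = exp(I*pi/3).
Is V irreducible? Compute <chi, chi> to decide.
Not irreducible (reducible): <chi, chi> = 3 > 1.

Working: <chi, chi> = (1/|G|) sum_C |C| * |chi(C)|^2 = (1/6)[1*|3|^2 + 1*|exp(-I*pi/3)|^2 + 1*|2 + exp(-2*I*pi/3)|^2 + 1*|-1|^2 + 1*|2 + exp(2*I*pi/3)|^2 + 1*|exp(I*pi/3)|^2]
  = (1/6)[(9) + (1) + (3) + (1) + (3) + (1)] = 18/6 = 3.
(Exp terms are combined using exp(i*s)*conj(exp(i*t)) = exp(i*(s-t)), and sums of them are collapsed using the identity that for every m > 1 the m distinct m-th roots of unity sum to 0, e.g. 1 + exp(2*I*pi/3) + exp(-2*I*pi/3) = 0.)
A character is irreducible iff <chi, chi> = 1, so this representation is reducible.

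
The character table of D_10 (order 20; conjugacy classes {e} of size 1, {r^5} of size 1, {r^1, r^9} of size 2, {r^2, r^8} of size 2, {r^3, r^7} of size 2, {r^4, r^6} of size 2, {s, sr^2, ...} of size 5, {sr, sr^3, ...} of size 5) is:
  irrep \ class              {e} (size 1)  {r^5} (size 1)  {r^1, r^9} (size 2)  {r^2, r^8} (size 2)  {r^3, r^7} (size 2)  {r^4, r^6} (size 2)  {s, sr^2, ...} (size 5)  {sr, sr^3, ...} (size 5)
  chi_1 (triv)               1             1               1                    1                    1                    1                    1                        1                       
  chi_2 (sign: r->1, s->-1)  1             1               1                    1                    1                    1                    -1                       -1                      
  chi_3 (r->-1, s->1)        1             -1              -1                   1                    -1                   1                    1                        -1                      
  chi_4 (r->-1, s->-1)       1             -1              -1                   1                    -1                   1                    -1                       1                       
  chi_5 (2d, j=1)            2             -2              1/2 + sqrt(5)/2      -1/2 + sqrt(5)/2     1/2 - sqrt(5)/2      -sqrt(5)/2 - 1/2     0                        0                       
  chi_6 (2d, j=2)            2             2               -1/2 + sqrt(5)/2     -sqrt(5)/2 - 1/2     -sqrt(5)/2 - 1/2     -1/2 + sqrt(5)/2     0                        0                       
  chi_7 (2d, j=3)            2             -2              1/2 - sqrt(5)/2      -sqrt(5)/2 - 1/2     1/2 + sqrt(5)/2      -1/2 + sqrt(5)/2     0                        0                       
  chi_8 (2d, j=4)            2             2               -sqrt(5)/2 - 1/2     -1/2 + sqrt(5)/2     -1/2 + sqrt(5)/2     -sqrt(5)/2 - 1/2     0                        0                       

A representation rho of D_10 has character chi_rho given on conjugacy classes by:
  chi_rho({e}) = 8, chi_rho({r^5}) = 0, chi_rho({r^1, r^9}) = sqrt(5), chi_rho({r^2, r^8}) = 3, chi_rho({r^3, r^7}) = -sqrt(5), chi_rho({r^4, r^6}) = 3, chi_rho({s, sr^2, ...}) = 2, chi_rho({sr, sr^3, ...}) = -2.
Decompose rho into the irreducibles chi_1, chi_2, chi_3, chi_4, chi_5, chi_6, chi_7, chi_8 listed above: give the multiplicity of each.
Multiplicities: chi_1: 1, chi_2: 1, chi_3: 2, chi_4: 0, chi_5: 1, chi_6: 1, chi_7: 0, chi_8: 0.

Derivation: Use <chi_rho, chi> = (1/|G|) sum_C |C| * chi_rho(C) * conj(chi(C)) with |G| = 20 for each irreducible chi in the table:
  <chi_rho, chi_1> = (1/20)[1*(8)*conj(1) + 1*(0)*conj(1) + 2*(sqrt(5))*conj(1) + 2*(3)*conj(1) + 2*(-sqrt(5))*conj(1) + 2*(3)*conj(1) + 5*(2)*conj(1) + 5*(-2)*conj(1)]
      = (1/20)[(8) + (0) + (2*sqrt(5)) + (6) + (-2*sqrt(5)) + (6) + (10) + (-10)] = 20/20 = 1
  <chi_rho, chi_2> = (1/20)[1*(8)*conj(1) + 1*(0)*conj(1) + 2*(sqrt(5))*conj(1) + 2*(3)*conj(1) + 2*(-sqrt(5))*conj(1) + 2*(3)*conj(1) + 5*(2)*conj(-1) + 5*(-2)*conj(-1)]
      = (1/20)[(8) + (0) + (2*sqrt(5)) + (6) + (-2*sqrt(5)) + (6) + (-10) + (10)] = 20/20 = 1
  <chi_rho, chi_3> = (1/20)[1*(8)*conj(1) + 1*(0)*conj(-1) + 2*(sqrt(5))*conj(-1) + 2*(3)*conj(1) + 2*(-sqrt(5))*conj(-1) + 2*(3)*conj(1) + 5*(2)*conj(1) + 5*(-2)*conj(-1)]
      = (1/20)[(8) + (0) + (-2*sqrt(5)) + (6) + (2*sqrt(5)) + (6) + (10) + (10)] = 40/20 = 2
  <chi_rho, chi_4> = (1/20)[1*(8)*conj(1) + 1*(0)*conj(-1) + 2*(sqrt(5))*conj(-1) + 2*(3)*conj(1) + 2*(-sqrt(5))*conj(-1) + 2*(3)*conj(1) + 5*(2)*conj(-1) + 5*(-2)*conj(1)]
      = (1/20)[(8) + (0) + (-2*sqrt(5)) + (6) + (2*sqrt(5)) + (6) + (-10) + (-10)] = 0/20 = 0
  <chi_rho, chi_5> = (1/20)[1*(8)*conj(2) + 1*(0)*conj(-2) + 2*(sqrt(5))*conj(1/2 + sqrt(5)/2) + 2*(3)*conj(-1/2 + sqrt(5)/2) + 2*(-sqrt(5))*conj(1/2 - sqrt(5)/2) + 2*(3)*conj(-sqrt(5)/2 - 1/2) + 5*(2)*conj(0) + 5*(-2)*conj(0)]
      = (1/20)[(16) + (0) + (sqrt(5) + 5) + (-3 + 3*sqrt(5)) + (5 - sqrt(5)) + (-3*sqrt(5) - 3) + (0) + (0)] = 20/20 = 1
  <chi_rho, chi_6> = (1/20)[1*(8)*conj(2) + 1*(0)*conj(2) + 2*(sqrt(5))*conj(-1/2 + sqrt(5)/2) + 2*(3)*conj(-sqrt(5)/2 - 1/2) + 2*(-sqrt(5))*conj(-sqrt(5)/2 - 1/2) + 2*(3)*conj(-1/2 + sqrt(5)/2) + 5*(2)*conj(0) + 5*(-2)*conj(0)]
      = (1/20)[(16) + (0) + (5 - sqrt(5)) + (-3*sqrt(5) - 3) + (sqrt(5) + 5) + (-3 + 3*sqrt(5)) + (0) + (0)] = 20/20 = 1
  <chi_rho, chi_7> = (1/20)[1*(8)*conj(2) + 1*(0)*conj(-2) + 2*(sqrt(5))*conj(1/2 - sqrt(5)/2) + 2*(3)*conj(-sqrt(5)/2 - 1/2) + 2*(-sqrt(5))*conj(1/2 + sqrt(5)/2) + 2*(3)*conj(-1/2 + sqrt(5)/2) + 5*(2)*conj(0) + 5*(-2)*conj(0)]
      = (1/20)[(16) + (0) + (-5 + sqrt(5)) + (-3*sqrt(5) - 3) + (-5 - sqrt(5)) + (-3 + 3*sqrt(5)) + (0) + (0)] = 0/20 = 0
  <chi_rho, chi_8> = (1/20)[1*(8)*conj(2) + 1*(0)*conj(2) + 2*(sqrt(5))*conj(-sqrt(5)/2 - 1/2) + 2*(3)*conj(-1/2 + sqrt(5)/2) + 2*(-sqrt(5))*conj(-1/2 + sqrt(5)/2) + 2*(3)*conj(-sqrt(5)/2 - 1/2) + 5*(2)*conj(0) + 5*(-2)*conj(0)]
      = (1/20)[(16) + (0) + (-5 - sqrt(5)) + (-3 + 3*sqrt(5)) + (-5 + sqrt(5)) + (-3*sqrt(5) - 3) + (0) + (0)] = 0/20 = 0
Dimension check: dim(rho) = sum (mult * dim) = 1*1 + 1*1 + 2*1 + 0*1 + 1*2 + 1*2 + 0*2 + 0*2 = 8 = chi_rho(e) = 8.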